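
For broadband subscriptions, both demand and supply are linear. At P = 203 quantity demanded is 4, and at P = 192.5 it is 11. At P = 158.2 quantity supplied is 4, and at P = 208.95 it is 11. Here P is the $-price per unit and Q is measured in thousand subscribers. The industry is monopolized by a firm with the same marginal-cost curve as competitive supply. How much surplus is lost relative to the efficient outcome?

Demand slope = (192.5 − 203)/(11 − 4) = −1.5, so P = 209 − 1.5Q.
Supply slope = (208.95 − 158.2)/(11 − 4) = 7.25, so P = 129.2 + 7.25Q.
Competitive equilibrium: 209 − 1.5Q = 129.2 + 7.25Q → Q* = 9.12, P* = 195.32.
Marginal revenue: MR = 209 − 3Q. Set MR = MC: 209 − 3Q = 129.2 + 7.25Q → Q_m = 7.7854.
Price P_m = 209 − 1.5·7.7854 = 197.3219; MC(Q_m) = 129.2 + 7.25·7.7854 = 185.6442.
Competitive Q* = 9.12, so ΔQ = 1.3346; wedge = 197.3219 − 185.6442 = 11.6777.
DWL = ½ × 1.3346 × 11.6777 = $7.79 thousand.

$7.79 thousand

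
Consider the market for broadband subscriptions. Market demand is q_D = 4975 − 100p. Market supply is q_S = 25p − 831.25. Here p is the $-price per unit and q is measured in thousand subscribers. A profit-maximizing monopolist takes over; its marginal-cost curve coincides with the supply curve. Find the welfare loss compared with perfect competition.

In inverse form: demand p = 49.75 − 0.01q, supply p = 33.25 + 0.04q.
Competitive equilibrium: 49.75 − 0.01q = 33.25 + 0.04q → q* = 330, p* = 46.45.
Marginal revenue: MR = 49.75 − 0.02q. Set MR = MC: 49.75 − 0.02q = 33.25 + 0.04q → q_m = 275.
Price p_m = 49.75 − 0.01·275 = 47; MC(q_m) = 33.25 + 0.04·275 = 44.25.
Competitive q* = 330, so Δq = 55; wedge = 47 − 44.25 = 2.75.
Welfare loss = ½ × 55 × 2.75 = $75.625 thousand.

$75.625 thousand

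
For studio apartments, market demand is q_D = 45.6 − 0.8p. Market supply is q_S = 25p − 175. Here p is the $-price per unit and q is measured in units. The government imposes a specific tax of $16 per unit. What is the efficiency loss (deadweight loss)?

In inverse form: demand p = 57 − 1.25q, supply p = 7 + 0.04q.
Competitive equilibrium: 57 − 1.25q = 7 + 0.04q → q* = 38.7597, p* = 8.5504.
With the tax, the buyer price exceeds the seller price by 16: (57 − 1.25q) − (7 + 0.04q) = 16 → q' = 26.3566.
Δq = 38.7597 − 26.3566 = 12.4031; the wedge equals the tax, 16.
The triangle = ½ × 12.4031 × 16 = $99.22.

$99.22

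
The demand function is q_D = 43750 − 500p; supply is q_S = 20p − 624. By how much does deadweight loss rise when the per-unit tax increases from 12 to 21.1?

2896.25

In inverse form: demand p = 87.5 − 0.002q, supply p = 31.2 + 0.05q.
Competitive equilibrium: 87.5 − 0.002q = 31.2 + 0.05q → q* = 1082.6923, p* = 85.3346.
For a per-unit tax t: Δq = t/0.052, so DWL = ½·t·(t/0.052) = t²/0.104.
At t = 12: DWL = 1384.615. At t = 21.1: DWL = 4280.865.
Increase = 4280.865 − 1384.615 = 2896.25.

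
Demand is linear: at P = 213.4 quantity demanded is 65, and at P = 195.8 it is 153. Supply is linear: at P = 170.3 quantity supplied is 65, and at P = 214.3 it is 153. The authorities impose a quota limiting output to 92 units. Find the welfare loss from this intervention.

418.31

Demand slope = (195.8 − 213.4)/(153 − 65) = −0.2, so P = 226.4 − 0.2Q.
Supply slope = (214.3 − 170.3)/(153 − 65) = 0.5, so P = 137.8 + 0.5Q.
Competitive equilibrium: 226.4 − 0.2Q = 137.8 + 0.5Q → Q* = 126.5714, P* = 201.0857.
At Q = 92: demand price = 226.4 − 0.2·92 = 208; supply price = 137.8 + 0.5·92 = 183.8.
ΔQ = 126.5714 − 92 = 34.5714; wedge = 208 − 183.8 = 24.2.
Deadweight loss = ½ × 34.5714 × 24.2 = 418.31.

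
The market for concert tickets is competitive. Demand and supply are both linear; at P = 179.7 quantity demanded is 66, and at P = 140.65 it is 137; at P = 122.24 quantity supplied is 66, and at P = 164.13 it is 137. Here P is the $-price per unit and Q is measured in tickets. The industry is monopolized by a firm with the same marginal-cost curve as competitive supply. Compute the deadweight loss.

$818.01

Demand slope = (140.65 − 179.7)/(137 − 66) = −0.55, so P = 216 − 0.55Q.
Supply slope = (164.13 − 122.24)/(137 − 66) = 0.59, so P = 83.3 + 0.59Q.
Competitive equilibrium: 216 − 0.55Q = 83.3 + 0.59Q → Q* = 116.4035, P* = 151.9781.
Marginal revenue: MR = 216 − 1.1Q. Set MR = MC: 216 − 1.1Q = 83.3 + 0.59Q → Q_m = 78.5207.
Price P_m = 216 − 0.55·78.5207 = 172.8136; MC(Q_m) = 83.3 + 0.59·78.5207 = 129.6272.
Competitive Q* = 116.4035, so ΔQ = 37.8828; wedge = 172.8136 − 129.6272 = 43.1864.
Deadweight loss = ½ × 37.8828 × 43.1864 = $818.01.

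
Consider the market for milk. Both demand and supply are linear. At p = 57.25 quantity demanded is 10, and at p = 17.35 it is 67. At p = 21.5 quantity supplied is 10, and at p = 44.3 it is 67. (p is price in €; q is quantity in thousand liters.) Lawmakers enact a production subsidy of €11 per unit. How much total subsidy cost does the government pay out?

€577.50 thousand

Demand slope = (17.35 − 57.25)/(67 − 10) = −0.7, so p = 64.25 − 0.7q.
Supply slope = (44.3 − 21.5)/(67 − 10) = 0.4, so p = 17.5 + 0.4q.
Competitive equilibrium: 64.25 − 0.7q = 17.5 + 0.4q → q* = 42.5, p* = 34.5.
The subsidy lowers effective supply by 11: p = 6.5 + 0.4q.
New quantity: 64.25 − 0.7q = 6.5 + 0.4q → q' = 52.5.
Total subsidy cost = 11 × 52.5 = €577.50 thousand.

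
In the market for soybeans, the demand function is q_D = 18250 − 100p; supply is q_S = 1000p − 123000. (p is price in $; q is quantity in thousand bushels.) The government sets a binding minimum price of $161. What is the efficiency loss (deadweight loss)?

$58419.20 thousand

In inverse form: demand p = 182.5 − 0.01q, supply p = 123 + 0.001q.
Competitive equilibrium: 182.5 − 0.01q = 123 + 0.001q → q* = 5409.0909, p* = 128.4091.
At the floor p = 161, quantity demanded = (182.5 − 161)/0.01 = 2150.
Sellers' marginal cost at q' = 2150: 123 + 0.001·2150 = 125.15.
Δq = 5409.0909 − 2150 = 3259.0909; wedge = 161 − 125.15 = 35.85.
Welfare loss = ½ × 3259.0909 × 35.85 = $58419.20 thousand.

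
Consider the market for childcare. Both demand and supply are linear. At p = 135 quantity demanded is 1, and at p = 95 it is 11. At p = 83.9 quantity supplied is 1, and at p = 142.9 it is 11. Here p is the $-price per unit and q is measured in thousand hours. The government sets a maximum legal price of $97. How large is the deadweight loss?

$42.82 thousand

Demand slope = (95 − 135)/(11 − 1) = −4, so p = 139 − 4q.
Supply slope = (142.9 − 83.9)/(11 − 1) = 5.9, so p = 78 + 5.9q.
Competitive equilibrium: 139 − 4q = 78 + 5.9q → q* = 6.1616, p* = 114.3535.
At the ceiling p = 97, quantity supplied = (97 − 78)/5.9 = 3.2203.
Willingness to pay at q' = 3.2203: 139 − 4·3.2203 = 126.1188.
Δq = 6.1616 − 3.2203 = 2.9413; wedge = 126.1188 − 97 = 29.1188.
DWL = ½ × 2.9413 × 29.1188 = $42.82 thousand.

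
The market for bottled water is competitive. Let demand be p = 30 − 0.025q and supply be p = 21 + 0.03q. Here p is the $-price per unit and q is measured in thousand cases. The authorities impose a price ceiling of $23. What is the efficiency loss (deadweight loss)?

$258.59 thousand

Competitive equilibrium: 30 − 0.025q = 21 + 0.03q → q* = 163.63636, p* = 25.90909.
At the ceiling p = 23, quantity supplied = (23 − 21)/0.03 = 66.66667.
Willingness to pay at q' = 66.66667: 30 − 0.025·66.66667 = 28.33333.
Δq = 163.63636 − 66.66667 = 96.96969; wedge = 28.33333 − 23 = 5.33333.
Welfare loss = ½ × 96.96969 × 5.33333 = $258.59 thousand.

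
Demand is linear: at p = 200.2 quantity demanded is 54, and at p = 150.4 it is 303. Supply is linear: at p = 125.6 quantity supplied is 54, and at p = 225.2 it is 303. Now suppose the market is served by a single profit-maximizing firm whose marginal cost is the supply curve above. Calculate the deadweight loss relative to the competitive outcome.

596.30

Demand slope = (150.4 − 200.2)/(303 − 54) = −0.2, so p = 211 − 0.2q.
Supply slope = (225.2 − 125.6)/(303 − 54) = 0.4, so p = 104 + 0.4q.
Competitive equilibrium: 211 − 0.2q = 104 + 0.4q → q* = 178.3333, p* = 175.3333.
Marginal revenue: MR = 211 − 0.4q. Set MR = MC: 211 − 0.4q = 104 + 0.4q → q_m = 133.75.
Price p_m = 211 − 0.2·133.75 = 184.25; MC(q_m) = 104 + 0.4·133.75 = 157.5.
Competitive q* = 178.3333, so Δq = 44.5833; wedge = 184.25 − 157.5 = 26.75.
Deadweight loss = ½ × 44.5833 × 26.75 = 596.30.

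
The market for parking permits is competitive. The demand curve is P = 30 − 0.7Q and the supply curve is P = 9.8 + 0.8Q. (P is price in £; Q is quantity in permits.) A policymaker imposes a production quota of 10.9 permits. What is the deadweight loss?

Competitive equilibrium: 30 − 0.7Q = 9.8 + 0.8Q → Q* = 13.4667, P* = 20.5733.
At Q = 10.9: demand price = 30 − 0.7·10.9 = 22.37; supply price = 9.8 + 0.8·10.9 = 18.52.
ΔQ = 13.4667 − 10.9 = 2.5667; wedge = 22.37 − 18.52 = 3.85.
Welfare loss = ½ × 2.5667 × 3.85 = £4.94.

£4.94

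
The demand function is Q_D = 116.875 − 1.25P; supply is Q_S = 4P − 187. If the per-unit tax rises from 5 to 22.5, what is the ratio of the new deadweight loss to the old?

In inverse form: demand P = 93.5 − 0.8Q, supply P = 46.75 + 0.25Q.
Competitive equilibrium: 93.5 − 0.8Q = 46.75 + 0.25Q → Q* = 44.5238, P* = 57.881.
For a per-unit tax t: ΔQ = t/1.05, so DWL = ½·t·(t/1.05) = t²/2.1.
At t = 5: DWL = 11.905. At t = 22.5: DWL = 241.071.
Ratio = (22.5/5)² = 20.25.

20.25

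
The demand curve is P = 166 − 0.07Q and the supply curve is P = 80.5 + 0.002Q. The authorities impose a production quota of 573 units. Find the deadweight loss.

Competitive equilibrium: 166 − 0.07Q = 80.5 + 0.002Q → Q* = 1187.5, P* = 82.875.
At Q = 573: demand price = 166 − 0.07·573 = 125.89; supply price = 80.5 + 0.002·573 = 81.646.
ΔQ = 1187.5 − 573 = 614.5; wedge = 125.89 − 81.646 = 44.244.
The triangle = ½ × 614.5 × 44.244 = 13593.969.

13593.969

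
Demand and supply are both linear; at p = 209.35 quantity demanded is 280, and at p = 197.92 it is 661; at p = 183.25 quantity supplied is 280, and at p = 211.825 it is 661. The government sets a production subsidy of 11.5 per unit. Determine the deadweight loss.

629.76

Demand slope = (197.92 − 209.35)/(661 − 280) = −0.03, so p = 217.75 − 0.03q.
Supply slope = (211.825 − 183.25)/(661 − 280) = 0.075, so p = 162.25 + 0.075q.
Competitive equilibrium: 217.75 − 0.03q = 162.25 + 0.075q → q* = 528.5714, p* = 201.8929.
The subsidy lowers effective supply by 11.5: p = 150.75 + 0.075q.
New quantity: 217.75 − 0.03q = 150.75 + 0.075q → q' = 638.0952.
Overproduction Δq = 638.0952 − 528.5714 = 109.5238; wedge = subsidy = 11.5.
Deadweight loss = ½ × 109.5238 × 11.5 = 629.76.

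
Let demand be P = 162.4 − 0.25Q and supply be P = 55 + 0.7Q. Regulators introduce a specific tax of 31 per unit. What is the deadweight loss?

Competitive equilibrium: 162.4 − 0.25Q = 55 + 0.7Q → Q* = 113.0526, P* = 134.1368.
With the tax, the buyer price exceeds the seller price by 31: (162.4 − 0.25Q) − (55 + 0.7Q) = 31 → Q' = 80.4211.
ΔQ = 113.0526 − 80.4211 = 32.6315; the wedge equals the tax, 31.
Deadweight loss = ½ × 32.6315 × 31 = 505.79.

505.79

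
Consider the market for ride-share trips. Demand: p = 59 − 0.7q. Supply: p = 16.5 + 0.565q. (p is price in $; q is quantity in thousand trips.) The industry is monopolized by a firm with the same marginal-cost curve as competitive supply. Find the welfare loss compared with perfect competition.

Competitive equilibrium: 59 − 0.7q = 16.5 + 0.565q → q* = 33.5968, p* = 35.4822.
Marginal revenue: MR = 59 − 1.4q. Set MR = MC: 59 − 1.4q = 16.5 + 0.565q → q_m = 21.6285.
Price p_m = 59 − 0.7·21.6285 = 43.8601; MC(q_m) = 16.5 + 0.565·21.6285 = 28.7201.
Competitive q* = 33.5968, so Δq = 11.9683; wedge = 43.8601 − 28.7201 = 15.14.
DWL = ½ × 11.9683 × 15.14 = $90.60 thousand.

$90.60 thousand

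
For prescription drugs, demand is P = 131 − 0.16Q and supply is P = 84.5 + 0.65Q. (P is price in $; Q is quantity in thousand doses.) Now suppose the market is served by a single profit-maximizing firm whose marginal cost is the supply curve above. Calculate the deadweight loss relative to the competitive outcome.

Competitive equilibrium: 131 − 0.16Q = 84.5 + 0.65Q → Q* = 57.4074, P* = 121.8148.
Marginal revenue: MR = 131 − 0.32Q. Set MR = MC: 131 − 0.32Q = 84.5 + 0.65Q → Q_m = 47.9381.
Price P_m = 131 − 0.16·47.9381 = 123.3299; MC(Q_m) = 84.5 + 0.65·47.9381 = 115.6598.
Competitive Q* = 57.4074, so ΔQ = 9.4693; wedge = 123.3299 − 115.6598 = 7.6701.
Welfare loss = ½ × 9.4693 × 7.6701 = $36.32 thousand.

$36.32 thousand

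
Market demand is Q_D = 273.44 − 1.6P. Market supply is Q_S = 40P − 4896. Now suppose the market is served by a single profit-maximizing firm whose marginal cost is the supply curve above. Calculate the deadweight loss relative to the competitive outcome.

434.79

In inverse form: demand P = 170.9 − 0.625Q, supply P = 122.4 + 0.025Q.
Competitive equilibrium: 170.9 − 0.625Q = 122.4 + 0.025Q → Q* = 74.6154, P* = 124.2654.
Marginal revenue: MR = 170.9 − 1.25Q. Set MR = MC: 170.9 − 1.25Q = 122.4 + 0.025Q → Q_m = 38.0392.
Price P_m = 170.9 − 0.625·38.0392 = 147.1255; MC(Q_m) = 122.4 + 0.025·38.0392 = 123.351.
Competitive Q* = 74.6154, so ΔQ = 36.5762; wedge = 147.1255 − 123.351 = 23.7745.
The triangle = ½ × 36.5762 × 23.7745 = 434.79.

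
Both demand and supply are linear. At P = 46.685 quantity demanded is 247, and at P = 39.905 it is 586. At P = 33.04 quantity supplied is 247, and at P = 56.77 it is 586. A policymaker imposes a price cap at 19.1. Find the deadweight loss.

5536.28

Demand slope = (39.905 − 46.685)/(586 − 247) = −0.02, so P = 51.625 − 0.02Q.
Supply slope = (56.77 − 33.04)/(586 − 247) = 0.07, so P = 15.75 + 0.07Q.
Competitive equilibrium: 51.625 − 0.02Q = 15.75 + 0.07Q → Q* = 398.6111, P* = 43.6528.
At the ceiling P = 19.1, quantity supplied = (19.1 − 15.75)/0.07 = 47.8571.
Willingness to pay at Q' = 47.8571: 51.625 − 0.02·47.8571 = 50.6679.
ΔQ = 398.6111 − 47.8571 = 350.754; wedge = 50.6679 − 19.1 = 31.5679.
Deadweight loss = ½ × 350.754 × 31.5679 = 5536.28.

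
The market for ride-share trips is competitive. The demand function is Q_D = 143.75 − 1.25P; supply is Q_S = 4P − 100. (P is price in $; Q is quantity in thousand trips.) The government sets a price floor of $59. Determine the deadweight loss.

$129.64 thousand

In inverse form: demand P = 115 − 0.8Q, supply P = 25 + 0.25Q.
Competitive equilibrium: 115 − 0.8Q = 25 + 0.25Q → Q* = 85.7143, P* = 46.4286.
At the floor P = 59, quantity demanded = (115 − 59)/0.8 = 70.
Sellers' marginal cost at Q' = 70: 25 + 0.25·70 = 42.5.
ΔQ = 85.7143 − 70 = 15.7143; wedge = 59 − 42.5 = 16.5.
The triangle = ½ × 15.7143 × 16.5 = $129.64 thousand.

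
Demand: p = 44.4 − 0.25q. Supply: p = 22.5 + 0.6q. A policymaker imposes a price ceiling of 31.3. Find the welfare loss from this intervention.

Competitive equilibrium: 44.4 − 0.25q = 22.5 + 0.6q → q* = 25.7647, p* = 37.9588.
At the ceiling p = 31.3, quantity supplied = (31.3 − 22.5)/0.6 = 14.6667.
Willingness to pay at q' = 14.6667: 44.4 − 0.25·14.6667 = 40.7333.
Δq = 25.7647 − 14.6667 = 11.098; wedge = 40.7333 − 31.3 = 9.4333.
DWL = ½ × 11.098 × 9.4333 = 52.35.

52.35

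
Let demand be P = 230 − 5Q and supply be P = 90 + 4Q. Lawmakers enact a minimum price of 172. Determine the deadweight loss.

70.41

Competitive equilibrium: 230 − 5Q = 90 + 4Q → Q* = 15.5556, P* = 152.2222.
At the floor P = 172, quantity demanded = (230 − 172)/5 = 11.6.
Sellers' marginal cost at Q' = 11.6: 90 + 4·11.6 = 136.4.
ΔQ = 15.5556 − 11.6 = 3.9556; wedge = 172 − 136.4 = 35.6.
Deadweight loss = ½ × 3.9556 × 35.6 = 70.41.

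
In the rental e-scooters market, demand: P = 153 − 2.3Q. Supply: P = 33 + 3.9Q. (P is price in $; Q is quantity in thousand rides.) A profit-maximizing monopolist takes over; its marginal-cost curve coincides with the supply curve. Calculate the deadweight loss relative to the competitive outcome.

$85.03 thousand

Competitive equilibrium: 153 − 2.3Q = 33 + 3.9Q → Q* = 19.3548, P* = 108.4839.
Marginal revenue: MR = 153 − 4.6Q. Set MR = MC: 153 − 4.6Q = 33 + 3.9Q → Q_m = 14.1176.
Price P_m = 153 − 2.3·14.1176 = 120.5295; MC(Q_m) = 33 + 3.9·14.1176 = 88.0586.
Competitive Q* = 19.3548, so ΔQ = 5.2372; wedge = 120.5295 − 88.0586 = 32.4709.
Deadweight loss = ½ × 5.2372 × 32.4709 = $85.03 thousand.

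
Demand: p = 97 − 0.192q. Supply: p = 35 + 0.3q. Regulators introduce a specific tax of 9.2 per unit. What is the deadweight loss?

Competitive equilibrium: 97 − 0.192q = 35 + 0.3q → q* = 126.0163, p* = 72.8049.
With the tax, the buyer price exceeds the seller price by 9.2: (97 − 0.192q) − (35 + 0.3q) = 9.2 → q' = 107.3171.
Δq = 126.0163 − 107.3171 = 18.6992; the wedge equals the tax, 9.2.
The triangle = ½ × 18.6992 × 9.2 = 86.02.

86.02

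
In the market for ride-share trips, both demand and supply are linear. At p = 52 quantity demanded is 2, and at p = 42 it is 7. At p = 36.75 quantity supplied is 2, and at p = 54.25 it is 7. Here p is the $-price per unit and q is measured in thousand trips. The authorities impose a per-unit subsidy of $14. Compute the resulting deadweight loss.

Demand slope = (42 − 52)/(7 − 2) = −2, so p = 56 − 2q.
Supply slope = (54.25 − 36.75)/(7 − 2) = 3.5, so p = 29.75 + 3.5q.
Competitive equilibrium: 56 − 2q = 29.75 + 3.5q → q* = 4.7727, p* = 46.4545.
The subsidy lowers effective supply by 14: p = 15.75 + 3.5q.
New quantity: 56 − 2q = 15.75 + 3.5q → q' = 7.3182.
Overproduction Δq = 7.3182 − 4.7727 = 2.5455; wedge = subsidy = 14.
Welfare loss = ½ × 2.5455 × 14 = $17.82 thousand.

$17.82 thousand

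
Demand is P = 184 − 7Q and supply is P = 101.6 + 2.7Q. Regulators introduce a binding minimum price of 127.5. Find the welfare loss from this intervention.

0.87

Competitive equilibrium: 184 − 7Q = 101.6 + 2.7Q → Q* = 8.4948, P* = 124.5361.
At the floor P = 127.5, quantity demanded = (184 − 127.5)/7 = 8.0714.
Sellers' marginal cost at Q' = 8.0714: 101.6 + 2.7·8.0714 = 123.3928.
ΔQ = 8.4948 − 8.0714 = 0.4234; wedge = 127.5 − 123.3928 = 4.1072.
The triangle = ½ × 0.4234 × 4.1072 = 0.87.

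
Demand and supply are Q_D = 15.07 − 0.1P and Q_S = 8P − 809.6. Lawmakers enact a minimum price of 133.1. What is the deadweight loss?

49.56

In inverse form: demand P = 150.7 − 10Q, supply P = 101.2 + 0.125Q.
Competitive equilibrium: 150.7 − 10Q = 101.2 + 0.125Q → Q* = 4.8889, P* = 101.8111.
At the floor P = 133.1, quantity demanded = (150.7 − 133.1)/10 = 1.76.
Sellers' marginal cost at Q' = 1.76: 101.2 + 0.125·1.76 = 101.42.
ΔQ = 4.8889 − 1.76 = 3.1289; wedge = 133.1 − 101.42 = 31.68.
Welfare loss = ½ × 3.1289 × 31.68 = 49.56.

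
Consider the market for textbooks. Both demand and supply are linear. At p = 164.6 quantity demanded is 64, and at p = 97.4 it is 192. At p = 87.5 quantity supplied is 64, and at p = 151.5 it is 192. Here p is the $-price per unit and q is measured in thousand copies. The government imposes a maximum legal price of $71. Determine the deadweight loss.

$6002.12 thousand

Demand slope = (97.4 − 164.6)/(192 − 64) = −0.525, so p = 198.2 − 0.525q.
Supply slope = (151.5 − 87.5)/(192 − 64) = 0.5, so p = 55.5 + 0.5q.
Competitive equilibrium: 198.2 − 0.525q = 55.5 + 0.5q → q* = 139.2195, p* = 125.1098.
At the ceiling p = 71, quantity supplied = (71 − 55.5)/0.5 = 31.
Willingness to pay at q' = 31: 198.2 − 0.525·31 = 181.925.
Δq = 139.2195 − 31 = 108.2195; wedge = 181.925 − 71 = 110.925.
Welfare loss = ½ × 108.2195 × 110.925 = $6002.12 thousand.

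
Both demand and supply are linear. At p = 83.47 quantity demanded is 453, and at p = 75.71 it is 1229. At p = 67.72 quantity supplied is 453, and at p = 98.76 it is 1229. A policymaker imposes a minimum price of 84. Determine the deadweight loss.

3385.60

Demand slope = (75.71 − 83.47)/(1229 − 453) = −0.01, so p = 88 − 0.01q.
Supply slope = (98.76 − 67.72)/(1229 − 453) = 0.04, so p = 49.6 + 0.04q.
Competitive equilibrium: 88 − 0.01q = 49.6 + 0.04q → q* = 768, p* = 80.32.
At the floor p = 84, quantity demanded = (88 − 84)/0.01 = 400.
Sellers' marginal cost at q' = 400: 49.6 + 0.04·400 = 65.6.
Δq = 768 − 400 = 368; wedge = 84 − 65.6 = 18.4.
The triangle = ½ × 368 × 18.4 = 3385.60.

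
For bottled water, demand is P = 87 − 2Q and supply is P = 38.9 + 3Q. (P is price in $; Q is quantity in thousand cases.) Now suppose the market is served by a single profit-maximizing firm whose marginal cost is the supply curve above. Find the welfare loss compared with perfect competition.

Competitive equilibrium: 87 − 2Q = 38.9 + 3Q → Q* = 9.62, P* = 67.76.
Marginal revenue: MR = 87 − 4Q. Set MR = MC: 87 − 4Q = 38.9 + 3Q → Q_m = 6.8714.
Price P_m = 87 − 2·6.8714 = 73.2572; MC(Q_m) = 38.9 + 3·6.8714 = 59.5142.
Competitive Q* = 9.62, so ΔQ = 2.7486; wedge = 73.2572 − 59.5142 = 13.743.
The triangle = ½ × 2.7486 × 13.743 = $18.89 thousand.

$18.89 thousand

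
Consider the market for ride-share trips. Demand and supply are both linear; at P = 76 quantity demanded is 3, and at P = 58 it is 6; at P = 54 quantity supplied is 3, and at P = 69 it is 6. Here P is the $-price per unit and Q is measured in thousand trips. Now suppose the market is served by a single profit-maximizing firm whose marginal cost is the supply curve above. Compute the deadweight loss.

$17.13 thousand

Demand slope = (58 − 76)/(6 − 3) = −6, so P = 94 − 6Q.
Supply slope = (69 − 54)/(6 − 3) = 5, so P = 39 + 5Q.
Competitive equilibrium: 94 − 6Q = 39 + 5Q → Q* = 5, P* = 64.
Marginal revenue: MR = 94 − 12Q. Set MR = MC: 94 − 12Q = 39 + 5Q → Q_m = 3.2353.
Price P_m = 94 − 6·3.2353 = 74.5882; MC(Q_m) = 39 + 5·3.2353 = 55.1765.
Competitive Q* = 5, so ΔQ = 1.7647; wedge = 74.5882 − 55.1765 = 19.4117.
DWL = ½ × 1.7647 × 19.4117 = $17.13 thousand.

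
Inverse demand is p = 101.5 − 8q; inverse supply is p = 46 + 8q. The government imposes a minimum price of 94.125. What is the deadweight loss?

Competitive equilibrium: 101.5 − 8q = 46 + 8q → q* = 3.4688, p* = 73.75.
At the floor p = 94.125, quantity demanded = (101.5 − 94.125)/8 = 0.9219.
Sellers' marginal cost at q' = 0.9219: 46 + 8·0.9219 = 53.3752.
Δq = 3.4688 − 0.9219 = 2.5469; wedge = 94.125 − 53.3752 = 40.7498.
DWL = ½ × 2.5469 × 40.7498 = 51.89.

51.89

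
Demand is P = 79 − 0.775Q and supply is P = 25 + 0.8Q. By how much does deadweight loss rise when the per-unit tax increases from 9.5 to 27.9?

Competitive equilibrium: 79 − 0.775Q = 25 + 0.8Q → Q* = 34.2857, P* = 52.4286.
For a per-unit tax t: ΔQ = t/1.575, so DWL = ½·t·(t/1.575) = t²/3.15.
At t = 9.5: DWL = 28.651. At t = 27.9: DWL = 247.114.
Increase = 247.114 − 28.651 = 218.46.

218.46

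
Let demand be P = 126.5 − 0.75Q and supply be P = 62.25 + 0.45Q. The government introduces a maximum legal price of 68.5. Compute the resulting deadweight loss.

943.41

Competitive equilibrium: 126.5 − 0.75Q = 62.25 + 0.45Q → Q* = 53.5417, P* = 86.3438.
At the ceiling P = 68.5, quantity supplied = (68.5 − 62.25)/0.45 = 13.8889.
Willingness to pay at Q' = 13.8889: 126.5 − 0.75·13.8889 = 116.0833.
ΔQ = 53.5417 − 13.8889 = 39.6528; wedge = 116.0833 − 68.5 = 47.5833.
Welfare loss = ½ × 39.6528 × 47.5833 = 943.41.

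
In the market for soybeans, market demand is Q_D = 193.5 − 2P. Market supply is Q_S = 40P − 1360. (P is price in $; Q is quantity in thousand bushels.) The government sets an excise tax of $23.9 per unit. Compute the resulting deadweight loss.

$544.01 thousand

In inverse form: demand P = 96.75 − 0.5Q, supply P = 34 + 0.025Q.
Competitive equilibrium: 96.75 − 0.5Q = 34 + 0.025Q → Q* = 119.5238, P* = 36.9881.
With the tax, the buyer price exceeds the seller price by 23.9: (96.75 − 0.5Q) − (34 + 0.025Q) = 23.9 → Q' = 74.
ΔQ = 119.5238 − 74 = 45.5238; the wedge equals the tax, 23.9.
Deadweight loss = ½ × 45.5238 × 23.9 = $544.01 thousand.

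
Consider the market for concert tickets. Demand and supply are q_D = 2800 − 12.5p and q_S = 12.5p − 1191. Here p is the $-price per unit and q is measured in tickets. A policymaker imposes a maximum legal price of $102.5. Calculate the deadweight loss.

In inverse form: demand p = 224 − 0.08q, supply p = 95.28 + 0.08q.
Competitive equilibrium: 224 − 0.08q = 95.28 + 0.08q → q* = 804.5, p* = 159.64.
At the ceiling p = 102.5, quantity supplied = (102.5 − 95.28)/0.08 = 90.25.
Willingness to pay at q' = 90.25: 224 − 0.08·90.25 = 216.78.
Δq = 804.5 − 90.25 = 714.25; wedge = 216.78 − 102.5 = 114.28.
DWL = ½ × 714.25 × 114.28 = $40812.245.

$40812.245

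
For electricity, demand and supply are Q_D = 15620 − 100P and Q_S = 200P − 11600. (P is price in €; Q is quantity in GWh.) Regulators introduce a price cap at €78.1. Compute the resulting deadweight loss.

€47880.33

In inverse form: demand P = 156.2 − 0.01Q, supply P = 58 + 0.005Q.
Competitive equilibrium: 156.2 − 0.01Q = 58 + 0.005Q → Q* = 6546.6667, P* = 90.7333.
At the ceiling P = 78.1, quantity supplied = (78.1 − 58)/0.005 = 4020.
Willingness to pay at Q' = 4020: 156.2 − 0.01·4020 = 116.
ΔQ = 6546.6667 − 4020 = 2526.6667; wedge = 116 − 78.1 = 37.9.
The triangle = ½ × 2526.6667 × 37.9 = €47880.33.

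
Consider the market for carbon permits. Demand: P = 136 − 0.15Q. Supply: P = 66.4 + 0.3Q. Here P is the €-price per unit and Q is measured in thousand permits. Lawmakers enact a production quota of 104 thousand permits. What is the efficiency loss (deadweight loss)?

Competitive equilibrium: 136 − 0.15Q = 66.4 + 0.3Q → Q* = 154.6667, P* = 112.8.
At Q = 104: demand price = 136 − 0.15·104 = 120.4; supply price = 66.4 + 0.3·104 = 97.6.
ΔQ = 154.6667 − 104 = 50.6667; wedge = 120.4 − 97.6 = 22.8.
DWL = ½ × 50.6667 × 22.8 = €577.60 thousand.

€577.60 thousand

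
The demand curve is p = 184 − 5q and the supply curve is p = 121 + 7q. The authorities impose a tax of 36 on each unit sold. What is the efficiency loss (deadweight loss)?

54

Competitive equilibrium: 184 − 5q = 121 + 7q → q* = 5.25, p* = 157.75.
With the tax, the buyer price exceeds the seller price by 36: (184 − 5q) − (121 + 7q) = 36 → q' = 2.25.
Δq = 5.25 − 2.25 = 3; the wedge equals the tax, 36.
Deadweight loss = ½ × 3 × 36 = 54.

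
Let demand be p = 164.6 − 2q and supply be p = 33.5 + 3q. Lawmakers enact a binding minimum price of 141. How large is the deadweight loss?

Competitive equilibrium: 164.6 − 2q = 33.5 + 3q → q* = 26.22, p* = 112.16.
At the floor p = 141, quantity demanded = (164.6 − 141)/2 = 11.8.
Sellers' marginal cost at q' = 11.8: 33.5 + 3·11.8 = 68.9.
Δq = 26.22 − 11.8 = 14.42; wedge = 141 − 68.9 = 72.1.
DWL = ½ × 14.42 × 72.1 = 519.841.

519.841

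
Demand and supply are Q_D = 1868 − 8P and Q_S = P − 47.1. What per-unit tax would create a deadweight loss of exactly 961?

In inverse form: demand P = 233.5 − 0.125Q, supply P = 47.1 + Q.
Competitive equilibrium: 233.5 − 0.125Q = 47.1 + Q → Q* = 165.6889, P* = 212.7889.
A tax t gives ΔQ = t/1.125 and wedge t, so DWL = t²/2.25.
t²/2.25 = 961 → t² = 2162.25 → t = 46.5.

46.5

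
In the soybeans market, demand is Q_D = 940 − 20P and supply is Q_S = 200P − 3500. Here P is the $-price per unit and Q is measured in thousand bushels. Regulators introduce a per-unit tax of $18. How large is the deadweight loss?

In inverse form: demand P = 47 − 0.05Q, supply P = 17.5 + 0.005Q.
Competitive equilibrium: 47 − 0.05Q = 17.5 + 0.005Q → Q* = 536.3636, P* = 20.1818.
With the tax, the buyer price exceeds the seller price by 18: (47 − 0.05Q) − (17.5 + 0.005Q) = 18 → Q' = 209.0909.
ΔQ = 536.3636 − 209.0909 = 327.2727; the wedge equals the tax, 18.
Deadweight loss = ½ × 327.2727 × 18 = $2945.45 thousand.

$2945.45 thousand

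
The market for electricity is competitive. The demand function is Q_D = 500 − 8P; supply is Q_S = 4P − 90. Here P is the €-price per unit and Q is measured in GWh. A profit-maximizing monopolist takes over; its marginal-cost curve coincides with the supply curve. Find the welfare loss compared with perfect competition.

In inverse form: demand P = 62.5 − 0.125Q, supply P = 22.5 + 0.25Q.
Competitive equilibrium: 62.5 − 0.125Q = 22.5 + 0.25Q → Q* = 106.6667, P* = 49.1667.
Marginal revenue: MR = 62.5 − 0.25Q. Set MR = MC: 62.5 − 0.25Q = 22.5 + 0.25Q → Q_m = 80.
Price P_m = 62.5 − 0.125·80 = 52.5; MC(Q_m) = 22.5 + 0.25·80 = 42.5.
Competitive Q* = 106.6667, so ΔQ = 26.6667; wedge = 52.5 − 42.5 = 10.
Deadweight loss = ½ × 26.6667 × 10 = €133.33.

€133.33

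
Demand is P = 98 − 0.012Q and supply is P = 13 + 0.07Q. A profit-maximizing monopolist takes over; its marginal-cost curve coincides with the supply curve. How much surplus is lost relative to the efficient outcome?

717.96

Competitive equilibrium: 98 − 0.012Q = 13 + 0.07Q → Q* = 1036.5854, P* = 85.561.
Marginal revenue: MR = 98 − 0.024Q. Set MR = MC: 98 − 0.024Q = 13 + 0.07Q → Q_m = 904.2553.
Price P_m = 98 − 0.012·904.2553 = 87.1489; MC(Q_m) = 13 + 0.07·904.2553 = 76.2979.
Competitive Q* = 1036.5854, so ΔQ = 132.3301; wedge = 87.1489 − 76.2979 = 10.851.
Welfare loss = ½ × 132.3301 × 10.851 = 717.96.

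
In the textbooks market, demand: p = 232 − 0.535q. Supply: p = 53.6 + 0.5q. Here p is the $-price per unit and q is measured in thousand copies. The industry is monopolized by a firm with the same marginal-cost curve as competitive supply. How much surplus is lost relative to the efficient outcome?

Competitive equilibrium: 232 − 0.535q = 53.6 + 0.5q → q* = 172.36715, p* = 139.78357.
Marginal revenue: MR = 232 − 1.07q. Set MR = MC: 232 − 1.07q = 53.6 + 0.5q → q_m = 113.63057.
Price p_m = 232 − 0.535·113.63057 = 171.20765; MC(q_m) = 53.6 + 0.5·113.63057 = 110.41529.
Competitive q* = 172.36715, so Δq = 58.73658; wedge = 171.20765 − 110.41529 = 60.79236.
Welfare loss = ½ × 58.73658 × 60.79236 = $1785.37 thousand.

$1785.37 thousand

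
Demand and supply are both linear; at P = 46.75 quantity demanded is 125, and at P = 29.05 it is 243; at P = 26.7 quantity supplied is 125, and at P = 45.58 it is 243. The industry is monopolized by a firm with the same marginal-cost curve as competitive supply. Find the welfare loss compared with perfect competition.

Demand slope = (29.05 − 46.75)/(243 − 125) = −0.15, so P = 65.5 − 0.15Q.
Supply slope = (45.58 − 26.7)/(243 − 125) = 0.16, so P = 6.7 + 0.16Q.
Competitive equilibrium: 65.5 − 0.15Q = 6.7 + 0.16Q → Q* = 189.6774, P* = 37.0484.
Marginal revenue: MR = 65.5 − 0.3Q. Set MR = MC: 65.5 − 0.3Q = 6.7 + 0.16Q → Q_m = 127.8261.
Price P_m = 65.5 − 0.15·127.8261 = 46.3261; MC(Q_m) = 6.7 + 0.16·127.8261 = 27.1522.
Competitive Q* = 189.6774, so ΔQ = 61.8513; wedge = 46.3261 − 27.1522 = 19.1739.
The triangle = ½ × 61.8513 × 19.1739 = 592.97.

592.97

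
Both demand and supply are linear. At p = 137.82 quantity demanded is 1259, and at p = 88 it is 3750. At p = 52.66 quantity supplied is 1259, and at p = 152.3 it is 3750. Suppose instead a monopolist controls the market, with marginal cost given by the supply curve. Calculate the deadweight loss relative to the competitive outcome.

13450.26

Demand slope = (88 − 137.82)/(3750 − 1259) = −0.02, so p = 163 − 0.02q.
Supply slope = (152.3 − 52.66)/(3750 − 1259) = 0.04, so p = 2.3 + 0.04q.
Competitive equilibrium: 163 − 0.02q = 2.3 + 0.04q → q* = 2678.33333, p* = 109.43333.
Marginal revenue: MR = 163 − 0.04q. Set MR = MC: 163 − 0.04q = 2.3 + 0.04q → q_m = 2008.75.
Price p_m = 163 − 0.02·2008.75 = 122.825; MC(q_m) = 2.3 + 0.04·2008.75 = 82.65.
Competitive q* = 2678.33333, so Δq = 669.58333; wedge = 122.825 − 82.65 = 40.175.
Deadweight loss = ½ × 669.58333 × 40.175 = 13450.26.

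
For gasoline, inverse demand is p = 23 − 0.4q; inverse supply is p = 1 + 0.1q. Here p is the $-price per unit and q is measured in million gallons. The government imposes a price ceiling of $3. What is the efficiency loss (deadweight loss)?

$144 million

Competitive equilibrium: 23 − 0.4q = 1 + 0.1q → q* = 44, p* = 5.4.
At the ceiling p = 3, quantity supplied = (3 − 1)/0.1 = 20.
Willingness to pay at q' = 20: 23 − 0.4·20 = 15.
Δq = 44 − 20 = 24; wedge = 15 − 3 = 12.
The triangle = ½ × 24 × 12 = $144 million.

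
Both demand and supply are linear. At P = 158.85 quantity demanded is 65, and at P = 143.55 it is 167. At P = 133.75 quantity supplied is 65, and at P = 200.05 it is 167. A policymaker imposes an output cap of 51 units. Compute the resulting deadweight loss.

823.56

Demand slope = (143.55 − 158.85)/(167 − 65) = −0.15, so P = 168.6 − 0.15Q.
Supply slope = (200.05 − 133.75)/(167 − 65) = 0.65, so P = 91.5 + 0.65Q.
Competitive equilibrium: 168.6 − 0.15Q = 91.5 + 0.65Q → Q* = 96.375, P* = 154.1438.
At Q = 51: demand price = 168.6 − 0.15·51 = 160.95; supply price = 91.5 + 0.65·51 = 124.65.
ΔQ = 96.375 − 51 = 45.375; wedge = 160.95 − 124.65 = 36.3.
Deadweight loss = ½ × 45.375 × 36.3 = 823.56.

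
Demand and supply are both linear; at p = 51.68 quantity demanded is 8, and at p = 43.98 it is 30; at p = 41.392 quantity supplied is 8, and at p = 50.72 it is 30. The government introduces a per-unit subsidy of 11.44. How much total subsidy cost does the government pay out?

412.67

Demand slope = (43.98 − 51.68)/(30 − 8) = −0.35, so p = 54.48 − 0.35q.
Supply slope = (50.72 − 41.392)/(30 − 8) = 0.424, so p = 38 + 0.424q.
Competitive equilibrium: 54.48 − 0.35q = 38 + 0.424q → q* = 21.292, p* = 47.0278.
The subsidy lowers effective supply by 11.44: p = 26.56 + 0.424q.
New quantity: 54.48 − 0.35q = 26.56 + 0.424q → q' = 36.0724.
Total subsidy cost = 11.44 × 36.0724 = 412.67.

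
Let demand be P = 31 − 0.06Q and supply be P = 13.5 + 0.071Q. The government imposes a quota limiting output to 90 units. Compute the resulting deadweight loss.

Competitive equilibrium: 31 − 0.06Q = 13.5 + 0.071Q → Q* = 133.5878, P* = 22.9847.
At Q = 90: demand price = 31 − 0.06·90 = 25.6; supply price = 13.5 + 0.071·90 = 19.89.
ΔQ = 133.5878 − 90 = 43.5878; wedge = 25.6 − 19.89 = 5.71.
The triangle = ½ × 43.5878 × 5.71 = 124.44.

124.44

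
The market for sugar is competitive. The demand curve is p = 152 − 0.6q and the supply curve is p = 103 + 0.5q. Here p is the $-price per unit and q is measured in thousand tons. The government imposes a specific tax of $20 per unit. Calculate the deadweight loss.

$181.82 thousand

Competitive equilibrium: 152 − 0.6q = 103 + 0.5q → q* = 44.5455, p* = 125.2727.
With the tax, the buyer price exceeds the seller price by 20: (152 − 0.6q) − (103 + 0.5q) = 20 → q' = 26.3636.
Δq = 44.5455 − 26.3636 = 18.1819; the wedge equals the tax, 20.
The triangle = ½ × 18.1819 × 20 = $181.82 thousand.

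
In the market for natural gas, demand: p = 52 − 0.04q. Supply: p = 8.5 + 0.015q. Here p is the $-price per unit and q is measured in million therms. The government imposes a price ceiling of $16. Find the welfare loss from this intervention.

$2327.27 million

Competitive equilibrium: 52 − 0.04q = 8.5 + 0.015q → q* = 790.9091, p* = 20.3636.
At the ceiling p = 16, quantity supplied = (16 − 8.5)/0.015 = 500.
Willingness to pay at q' = 500: 52 − 0.04·500 = 32.
Δq = 790.9091 − 500 = 290.9091; wedge = 32 − 16 = 16.
Deadweight loss = ½ × 290.9091 × 16 = $2327.27 million.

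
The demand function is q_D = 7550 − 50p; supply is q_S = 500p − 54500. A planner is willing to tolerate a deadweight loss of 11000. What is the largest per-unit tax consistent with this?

22

In inverse form: demand p = 151 − 0.02q, supply p = 109 + 0.002q.
Competitive equilibrium: 151 − 0.02q = 109 + 0.002q → q* = 1909.0909, p* = 112.8182.
A tax t gives Δq = t/0.022 and wedge t, so DWL = t²/0.044.
t²/0.044 = 11000 → t² = 484 → t = 22.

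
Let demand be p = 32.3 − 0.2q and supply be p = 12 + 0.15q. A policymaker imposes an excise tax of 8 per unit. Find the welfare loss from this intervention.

91.43

Competitive equilibrium: 32.3 − 0.2q = 12 + 0.15q → q* = 58, p* = 20.7.
With the tax, the buyer price exceeds the seller price by 8: (32.3 − 0.2q) − (12 + 0.15q) = 8 → q' = 35.1429.
Δq = 58 − 35.1429 = 22.8571; the wedge equals the tax, 8.
The triangle = ½ × 22.8571 × 8 = 91.43.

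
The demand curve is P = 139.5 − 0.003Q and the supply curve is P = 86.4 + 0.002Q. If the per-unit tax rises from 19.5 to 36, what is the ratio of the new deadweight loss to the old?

3.408

Competitive equilibrium: 139.5 − 0.003Q = 86.4 + 0.002Q → Q* = 10620, P* = 107.64.
For a per-unit tax t: ΔQ = t/0.005, so DWL = ½·t·(t/0.005) = t²/0.01.
At t = 19.5: DWL = 38025. At t = 36: DWL = 129600.
Ratio = (36/19.5)² = 3.408.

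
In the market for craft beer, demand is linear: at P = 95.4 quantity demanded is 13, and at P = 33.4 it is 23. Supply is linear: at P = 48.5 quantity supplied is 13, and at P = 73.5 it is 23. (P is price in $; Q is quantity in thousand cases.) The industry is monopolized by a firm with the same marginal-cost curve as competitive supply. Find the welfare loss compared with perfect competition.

$254.74 thousand

Demand slope = (33.4 − 95.4)/(23 − 13) = −6.2, so P = 176 − 6.2Q.
Supply slope = (73.5 − 48.5)/(23 − 13) = 2.5, so P = 16 + 2.5Q.
Competitive equilibrium: 176 − 6.2Q = 16 + 2.5Q → Q* = 18.3908, P* = 61.977.
Marginal revenue: MR = 176 − 12.4Q. Set MR = MC: 176 − 12.4Q = 16 + 2.5Q → Q_m = 10.7383.
Price P_m = 176 − 6.2·10.7383 = 109.4225; MC(Q_m) = 16 + 2.5·10.7383 = 42.8458.
Competitive Q* = 18.3908, so ΔQ = 7.6525; wedge = 109.4225 − 42.8458 = 66.5767.
Welfare loss = ½ × 7.6525 × 66.5767 = $254.74 thousand.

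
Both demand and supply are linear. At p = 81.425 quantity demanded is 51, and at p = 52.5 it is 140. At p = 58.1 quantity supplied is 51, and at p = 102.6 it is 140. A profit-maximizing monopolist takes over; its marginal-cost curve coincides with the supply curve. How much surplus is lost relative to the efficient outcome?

Demand slope = (52.5 − 81.425)/(140 − 51) = −0.325, so p = 98 − 0.325q.
Supply slope = (102.6 − 58.1)/(140 − 51) = 0.5, so p = 32.6 + 0.5q.
Competitive equilibrium: 98 − 0.325q = 32.6 + 0.5q → q* = 79.2727, p* = 72.2364.
Marginal revenue: MR = 98 − 0.65q. Set MR = MC: 98 − 0.65q = 32.6 + 0.5q → q_m = 56.8696.
Price p_m = 98 − 0.325·56.8696 = 79.5174; MC(q_m) = 32.6 + 0.5·56.8696 = 61.0348.
Competitive q* = 79.2727, so Δq = 22.4031; wedge = 79.5174 − 61.0348 = 18.4826.
The triangle = ½ × 22.4031 × 18.4826 = 207.03.

207.03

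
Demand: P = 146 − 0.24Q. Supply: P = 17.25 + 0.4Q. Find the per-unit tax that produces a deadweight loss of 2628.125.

Competitive equilibrium: 146 − 0.24Q = 17.25 + 0.4Q → Q* = 201.1719, P* = 97.7188.
A tax t gives ΔQ = t/0.64 and wedge t, so DWL = t²/1.28.
t²/1.28 = 2628.125 → t² = 3364 → t = 58.

58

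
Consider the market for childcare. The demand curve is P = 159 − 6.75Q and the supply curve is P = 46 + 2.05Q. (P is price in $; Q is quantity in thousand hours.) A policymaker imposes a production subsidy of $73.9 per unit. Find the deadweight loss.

Competitive equilibrium: 159 − 6.75Q = 46 + 2.05Q → Q* = 12.8409, P* = 72.3239.
The subsidy lowers effective supply by 73.9: P = 2.05Q − 27.9.
New quantity: 159 − 6.75Q = 2.05Q − 27.9 → Q' = 21.2386.
Overproduction ΔQ = 21.2386 − 12.8409 = 8.3977; wedge = subsidy = 73.9.
Deadweight loss = ½ × 8.3977 × 73.9 = $310.30 thousand.

$310.30 thousand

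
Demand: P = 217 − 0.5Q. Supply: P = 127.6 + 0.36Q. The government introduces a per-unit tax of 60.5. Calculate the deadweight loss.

2128.05

Competitive equilibrium: 217 − 0.5Q = 127.6 + 0.36Q → Q* = 103.9535, P* = 165.0233.
With the tax, the buyer price exceeds the seller price by 60.5: (217 − 0.5Q) − (127.6 + 0.36Q) = 60.5 → Q' = 33.6047.
ΔQ = 103.9535 − 33.6047 = 70.3488; the wedge equals the tax, 60.5.
The triangle = ½ × 70.3488 × 60.5 = 2128.05.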